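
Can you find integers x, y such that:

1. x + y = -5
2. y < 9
Yes

Take x = 0, y = -5. Substituting into each constraint:
  (1) 0 + (-5) = -5 ✓
  (2) -5 < 9 ✓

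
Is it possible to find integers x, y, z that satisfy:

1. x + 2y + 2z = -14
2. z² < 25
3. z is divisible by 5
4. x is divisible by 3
Yes

Take x = 0, y = -7, z = 0. Substituting into each constraint:
  (1) 0 + 2(-7) + 2(0) = -14 ✓
  (2) z² = (0)² = 0, and 0 < 25 ✓
  (3) 0 = 5 × 0, remainder 0 ✓
  (4) 0 = 3 × 0, remainder 0 ✓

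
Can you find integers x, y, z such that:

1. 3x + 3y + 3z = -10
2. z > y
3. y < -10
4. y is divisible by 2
No

Even the single constraint (3x + 3y + 3z = -10) is infeasible over the integers.

  - 3x + 3y + 3z = -10: every term on the left is divisible by 3, so the LHS ≡ 0 (mod 3), but the RHS -10 is not — no integer solution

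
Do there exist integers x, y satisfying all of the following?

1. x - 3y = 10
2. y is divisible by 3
Yes

Take x = 10, y = 0. Substituting into each constraint:
  (1) 10 - 3(0) = 10 ✓
  (2) 0 = 3 × 0, remainder 0 ✓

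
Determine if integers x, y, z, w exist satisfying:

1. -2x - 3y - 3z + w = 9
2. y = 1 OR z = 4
Yes

Take x = 0, y = 0, z = 4, w = 21. Substituting into each constraint:
  (1) -2(0) - 3(0) - 3(4) + 21 = 9 ✓
  (2) z = 4, target 4 ✓ (second branch holds)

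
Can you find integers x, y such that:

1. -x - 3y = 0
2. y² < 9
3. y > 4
No

A contradictory subset is {y² < 9, y > 4}. No integer assignment can satisfy these jointly:

  - y² < 9: restricts y to |y| ≤ 2
  - y > 4: bounds one variable relative to a constant

Direct contradiction: the bounds on y require y ≥ 5 and y ≤ 2 simultaneously, which is empty.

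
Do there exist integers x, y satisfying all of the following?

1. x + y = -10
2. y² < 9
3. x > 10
No

The full constraint system is jointly infeasible over the integers. Each constraint and what it forces:

  - x + y = -10: is a linear equation tying the variables together
  - y² < 9: restricts y to |y| ≤ 2
  - x > 10: bounds one variable relative to a constant

Range argument: with x ∈ [11, ∞], y ∈ [-2, 2], the left side of the equation is at least 9, but the right side is -10 < 9. No integer solution exists.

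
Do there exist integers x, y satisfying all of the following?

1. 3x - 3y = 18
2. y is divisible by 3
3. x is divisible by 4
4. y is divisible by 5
Yes

Take x = 36, y = 30. Substituting into each constraint:
  (1) 3(36) - 3(30) = 18 ✓
  (2) 30 = 3 × 10, remainder 0 ✓
  (3) 36 = 4 × 9, remainder 0 ✓
  (4) 30 = 5 × 6, remainder 0 ✓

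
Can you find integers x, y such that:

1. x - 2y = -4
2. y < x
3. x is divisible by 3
Yes

Take x = 6, y = 5. Substituting into each constraint:
  (1) 6 - 2(5) = -4 ✓
  (2) 5 < 6 ✓
  (3) 6 = 3 × 2, remainder 0 ✓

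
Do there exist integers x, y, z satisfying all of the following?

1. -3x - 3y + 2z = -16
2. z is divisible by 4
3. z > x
Yes

Take x = 27, y = -3, z = 28. Substituting into each constraint:
  (1) -3(27) - 3(-3) + 2(28) = -16 ✓
  (2) 28 = 4 × 7, remainder 0 ✓
  (3) 28 > 27 ✓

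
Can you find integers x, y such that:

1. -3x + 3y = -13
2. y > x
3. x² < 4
No

Even the single constraint (-3x + 3y = -13) is infeasible over the integers.

  - -3x + 3y = -13: every term on the left is divisible by 3, so the LHS ≡ 0 (mod 3), but the RHS -13 is not — no integer solution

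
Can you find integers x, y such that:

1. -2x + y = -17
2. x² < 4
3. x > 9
No

A contradictory subset is {x² < 4, x > 9}. No integer assignment can satisfy these jointly:

  - x² < 4: restricts x to |x| ≤ 1
  - x > 9: bounds one variable relative to a constant

Direct contradiction: the bounds on x require x ≥ 10 and x ≤ 1 simultaneously, which is empty.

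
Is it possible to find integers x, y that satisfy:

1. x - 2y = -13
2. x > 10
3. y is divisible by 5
Yes

Take x = 17, y = 15. Substituting into each constraint:
  (1) 17 - 2(15) = -13 ✓
  (2) 17 > 10 ✓
  (3) 15 = 5 × 3, remainder 0 ✓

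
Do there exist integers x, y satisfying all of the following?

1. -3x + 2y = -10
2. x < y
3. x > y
No

A contradictory subset is {x < y, x > y}. No integer assignment can satisfy these jointly:

  - x < y: bounds one variable relative to another variable
  - x > y: bounds one variable relative to another variable

Direct contradiction: y > x and x > y cannot both hold.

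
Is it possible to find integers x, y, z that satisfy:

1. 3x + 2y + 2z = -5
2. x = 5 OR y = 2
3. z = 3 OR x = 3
Yes

Take x = 5, y = -13, z = 3. Substituting into each constraint:
  (1) 3(5) + 2(-13) + 2(3) = -5 ✓
  (2) x = 5, target 5 ✓ (first branch holds)
  (3) z = 3, target 3 ✓ (first branch holds)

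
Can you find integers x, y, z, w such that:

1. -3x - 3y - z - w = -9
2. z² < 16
Yes

Take x = 3, y = 0, z = 0, w = 0. Substituting into each constraint:
  (1) -3(3) - 3(0) + 0 + 0 = -9 ✓
  (2) z² = (0)² = 0, and 0 < 16 ✓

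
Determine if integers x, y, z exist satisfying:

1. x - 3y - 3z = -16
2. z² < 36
Yes

Take x = -16, y = 0, z = 0. Substituting into each constraint:
  (1) (-16) - 3(0) - 3(0) = -16 ✓
  (2) z² = (0)² = 0, and 0 < 36 ✓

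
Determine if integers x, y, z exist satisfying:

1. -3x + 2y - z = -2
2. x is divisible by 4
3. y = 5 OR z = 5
Yes

Take x = 0, y = 5, z = 12. Substituting into each constraint:
  (1) -3(0) + 2(5) + (-12) = -2 ✓
  (2) 0 = 4 × 0, remainder 0 ✓
  (3) y = 5, target 5 ✓ (first branch holds)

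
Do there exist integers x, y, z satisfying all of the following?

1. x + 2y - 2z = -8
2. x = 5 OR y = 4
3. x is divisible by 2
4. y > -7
Yes

Take x = 6, y = 4, z = 11. Substituting into each constraint:
  (1) 6 + 2(4) - 2(11) = -8 ✓
  (2) y = 4, target 4 ✓ (second branch holds)
  (3) 6 = 2 × 3, remainder 0 ✓
  (4) 4 > -7 ✓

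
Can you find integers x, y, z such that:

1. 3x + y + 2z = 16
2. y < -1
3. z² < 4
Yes

Take x = 6, y = -2, z = 0. Substituting into each constraint:
  (1) 3(6) + (-2) + 2(0) = 16 ✓
  (2) -2 < -1 ✓
  (3) z² = (0)² = 0, and 0 < 4 ✓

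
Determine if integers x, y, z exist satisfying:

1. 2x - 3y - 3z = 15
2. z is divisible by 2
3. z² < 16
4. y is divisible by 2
No

A contradictory subset is {2x - 3y - 3z = 15, z is divisible by 2, y is divisible by 2}. No integer assignment can satisfy these jointly:

  - 2x - 3y - 3z = 15: is a linear equation tying the variables together
  - z is divisible by 2: restricts z to multiples of 2
  - y is divisible by 2: restricts y to multiples of 2

Modular obstruction: writing y = 2y' and writing z = 2z', every remaining term of the linear equation is divisible by 2, so the left side is ≡ 0 (mod 2); but the right side 15 ≡ 1 (mod 2). No integers can satisfy it.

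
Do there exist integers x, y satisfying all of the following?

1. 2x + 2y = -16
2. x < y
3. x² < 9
No

The full constraint system is jointly infeasible over the integers. Each constraint and what it forces:

  - 2x + 2y = -16: is a linear equation tying the variables together
  - x < y: bounds one variable relative to another variable
  - x² < 9: restricts x to |x| ≤ 2

Propagating the comparison: y > x and x ≥ -2 give y ≥ -1. Range argument: with x ∈ [-2, 2], y ∈ [-1, ∞], the left side of the equation is at least -6, but the right side is -16 < -6. No integer solution exists.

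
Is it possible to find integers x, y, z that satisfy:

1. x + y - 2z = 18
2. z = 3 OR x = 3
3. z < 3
Yes

Take x = 3, y = 1, z = -7. Substituting into each constraint:
  (1) 3 + 1 - 2(-7) = 18 ✓
  (2) x = 3, target 3 ✓ (second branch holds)
  (3) -7 < 3 ✓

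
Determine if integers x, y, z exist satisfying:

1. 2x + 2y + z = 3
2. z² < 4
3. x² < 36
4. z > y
Yes

Take x = 1, y = 0, z = 1. Substituting into each constraint:
  (1) 2(1) + 2(0) + 1 = 3 ✓
  (2) z² = (1)² = 1, and 1 < 4 ✓
  (3) x² = (1)² = 1, and 1 < 36 ✓
  (4) 1 > 0 ✓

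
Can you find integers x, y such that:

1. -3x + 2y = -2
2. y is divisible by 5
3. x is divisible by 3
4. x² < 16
No

The full constraint system is jointly infeasible over the integers. Each constraint and what it forces:

  - -3x + 2y = -2: is a linear equation tying the variables together
  - y is divisible by 5: restricts y to multiples of 5
  - x is divisible by 3: restricts x to multiples of 3
  - x² < 16: restricts x to |x| ≤ 3

The bounds confine x to {-3, 0, 3} with 3 | x. For each value, substitute into the equation:
  • x = -3: the equation gives 2y = -11, so y would not be an integer.
  • x = 0: the equation forces y = -1, but 5 does not divide -1.
  • x = 3: the equation gives 2y = 7, so y would not be an integer.
Every case fails, so no integer solution exists.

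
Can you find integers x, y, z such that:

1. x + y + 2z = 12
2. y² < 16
Yes

Take x = 12, y = 0, z = 0. Substituting into each constraint:
  (1) 12 + 0 + 2(0) = 12 ✓
  (2) y² = (0)² = 0, and 0 < 16 ✓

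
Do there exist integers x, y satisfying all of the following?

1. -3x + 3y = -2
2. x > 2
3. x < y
No

Even the single constraint (-3x + 3y = -2) is infeasible over the integers.

  - -3x + 3y = -2: every term on the left is divisible by 3, so the LHS ≡ 0 (mod 3), but the RHS -2 is not — no integer solution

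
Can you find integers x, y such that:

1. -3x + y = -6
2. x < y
Yes

Take x = 4, y = 6. Substituting into each constraint:
  (1) -3(4) + 6 = -6 ✓
  (2) 4 < 6 ✓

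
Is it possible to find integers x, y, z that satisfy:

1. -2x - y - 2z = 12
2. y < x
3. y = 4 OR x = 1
Yes

Take x = 5, y = 4, z = -13. Substituting into each constraint:
  (1) -2(5) + (-4) - 2(-13) = 12 ✓
  (2) 4 < 5 ✓
  (3) y = 4, target 4 ✓ (first branch holds)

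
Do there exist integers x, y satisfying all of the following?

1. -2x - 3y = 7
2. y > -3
Yes

Take x = -2, y = -1. Substituting into each constraint:
  (1) -2(-2) - 3(-1) = 7 ✓
  (2) -1 > -3 ✓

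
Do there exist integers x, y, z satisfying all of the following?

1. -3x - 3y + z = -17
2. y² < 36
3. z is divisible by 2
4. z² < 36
Yes

Take x = 7, y = 0, z = 4. Substituting into each constraint:
  (1) -3(7) - 3(0) + 4 = -17 ✓
  (2) y² = (0)² = 0, and 0 < 36 ✓
  (3) 4 = 2 × 2, remainder 0 ✓
  (4) z² = (4)² = 16, and 16 < 36 ✓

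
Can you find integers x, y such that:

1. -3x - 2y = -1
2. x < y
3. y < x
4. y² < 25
No

A contradictory subset is {x < y, y < x}. No integer assignment can satisfy these jointly:

  - x < y: bounds one variable relative to another variable
  - y < x: bounds one variable relative to another variable

Direct contradiction: y > x and x > y cannot both hold.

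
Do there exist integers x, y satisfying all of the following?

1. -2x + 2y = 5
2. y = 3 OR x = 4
No

Even the single constraint (-2x + 2y = 5) is infeasible over the integers.

  - -2x + 2y = 5: every term on the left is divisible by 2, so the LHS ≡ 0 (mod 2), but the RHS 5 is not — no integer solution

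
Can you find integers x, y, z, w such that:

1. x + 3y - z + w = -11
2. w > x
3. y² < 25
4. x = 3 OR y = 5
Yes

Take x = 3, y = -1, z = 15, w = 4. Substituting into each constraint:
  (1) 3 + 3(-1) + (-15) + 4 = -11 ✓
  (2) 4 > 3 ✓
  (3) y² = (-1)² = 1, and 1 < 25 ✓
  (4) x = 3, target 3 ✓ (first branch holds)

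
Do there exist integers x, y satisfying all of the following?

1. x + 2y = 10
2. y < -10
Yes

Take x = 32, y = -11. Substituting into each constraint:
  (1) 32 + 2(-11) = 10 ✓
  (2) -11 < -10 ✓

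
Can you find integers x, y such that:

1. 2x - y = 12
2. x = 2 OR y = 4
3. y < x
Yes

Take x = 2, y = -8. Substituting into each constraint:
  (1) 2(2) + 8 = 12 ✓
  (2) x = 2, target 2 ✓ (first branch holds)
  (3) -8 < 2 ✓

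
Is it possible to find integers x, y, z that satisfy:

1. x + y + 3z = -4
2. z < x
Yes

Take x = 0, y = -1, z = -1. Substituting into each constraint:
  (1) 0 + (-1) + 3(-1) = -4 ✓
  (2) -1 < 0 ✓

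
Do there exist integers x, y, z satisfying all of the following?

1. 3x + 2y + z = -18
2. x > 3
Yes

Take x = 4, y = 0, z = -30. Substituting into each constraint:
  (1) 3(4) + 2(0) + (-30) = -18 ✓
  (2) 4 > 3 ✓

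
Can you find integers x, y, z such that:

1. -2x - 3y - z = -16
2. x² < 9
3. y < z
Yes

Take x = 0, y = 3, z = 7. Substituting into each constraint:
  (1) -2(0) - 3(3) + (-7) = -16 ✓
  (2) x² = (0)² = 0, and 0 < 9 ✓
  (3) 3 < 7 ✓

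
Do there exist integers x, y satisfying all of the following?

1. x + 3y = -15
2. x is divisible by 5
Yes

Take x = 0, y = -5. Substituting into each constraint:
  (1) 0 + 3(-5) = -15 ✓
  (2) 0 = 5 × 0, remainder 0 ✓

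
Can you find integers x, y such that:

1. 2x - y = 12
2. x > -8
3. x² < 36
Yes

Take x = 0, y = -12. Substituting into each constraint:
  (1) 2(0) + 12 = 12 ✓
  (2) 0 > -8 ✓
  (3) x² = (0)² = 0, and 0 < 36 ✓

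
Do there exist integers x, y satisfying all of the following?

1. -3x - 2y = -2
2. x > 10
Yes

Take x = 12, y = -17. Substituting into each constraint:
  (1) -3(12) - 2(-17) = -2 ✓
  (2) 12 > 10 ✓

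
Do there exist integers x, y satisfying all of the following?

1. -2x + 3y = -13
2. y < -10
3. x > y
Yes

Take x = -10, y = -11. Substituting into each constraint:
  (1) -2(-10) + 3(-11) = -13 ✓
  (2) -11 < -10 ✓
  (3) -10 > -11 ✓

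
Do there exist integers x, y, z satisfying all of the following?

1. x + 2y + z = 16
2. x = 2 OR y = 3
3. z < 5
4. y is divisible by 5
Yes

Take x = 2, y = 5, z = 4. Substituting into each constraint:
  (1) 2 + 2(5) + 4 = 16 ✓
  (2) x = 2, target 2 ✓ (first branch holds)
  (3) 4 < 5 ✓
  (4) 5 = 5 × 1, remainder 0 ✓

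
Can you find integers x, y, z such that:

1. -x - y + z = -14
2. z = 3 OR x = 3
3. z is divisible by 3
Yes

Take x = 3, y = 11, z = 0. Substituting into each constraint:
  (1) (-3) + (-11) + 0 = -14 ✓
  (2) x = 3, target 3 ✓ (second branch holds)
  (3) 0 = 3 × 0, remainder 0 ✓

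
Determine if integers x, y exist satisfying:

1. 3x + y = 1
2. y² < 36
Yes

Take x = 0, y = 1. Substituting into each constraint:
  (1) 3(0) + 1 = 1 ✓
  (2) y² = (1)² = 1, and 1 < 36 ✓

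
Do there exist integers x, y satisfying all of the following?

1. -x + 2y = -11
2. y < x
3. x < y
No

A contradictory subset is {y < x, x < y}. No integer assignment can satisfy these jointly:

  - y < x: bounds one variable relative to another variable
  - x < y: bounds one variable relative to another variable

Direct contradiction: x > y and y > x cannot both hold.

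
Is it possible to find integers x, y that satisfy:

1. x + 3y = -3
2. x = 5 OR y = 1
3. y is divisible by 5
No

The full constraint system is jointly infeasible over the integers. Each constraint and what it forces:

  - x + 3y = -3: is a linear equation tying the variables together
  - x = 5 OR y = 1: forces a choice: either x = 5 or y = 1
  - y is divisible by 5: restricts y to multiples of 5

Split on the disjunction (x = 5 OR y = 1):
  • If x = 5: with x = 5, writing y = 5y', every remaining term of the linear equation is divisible by 15, so the left side is ≡ 0 (mod 15); but the right side -8 ≡ 7 (mod 15). No integers can satisfy it.
  • If y = 1: this contradicts the divisibility constraint — 1 is not a multiple of 5.
Both branches are infeasible, so the system has no integer solution.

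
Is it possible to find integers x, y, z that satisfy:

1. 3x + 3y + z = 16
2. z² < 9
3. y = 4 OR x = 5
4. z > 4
No

A contradictory subset is {z² < 9, z > 4}. No integer assignment can satisfy these jointly:

  - z² < 9: restricts z to |z| ≤ 2
  - z > 4: bounds one variable relative to a constant

Direct contradiction: the bounds on z require z ≥ 5 and z ≤ 2 simultaneously, which is empty.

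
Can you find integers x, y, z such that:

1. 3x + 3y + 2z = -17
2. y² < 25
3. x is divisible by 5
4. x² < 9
Yes

Take x = 0, y = 1, z = -10. Substituting into each constraint:
  (1) 3(0) + 3(1) + 2(-10) = -17 ✓
  (2) y² = (1)² = 1, and 1 < 25 ✓
  (3) 0 = 5 × 0, remainder 0 ✓
  (4) x² = (0)² = 0, and 0 < 9 ✓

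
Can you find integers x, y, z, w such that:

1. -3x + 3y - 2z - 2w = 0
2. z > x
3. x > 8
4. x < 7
No

A contradictory subset is {x > 8, x < 7}. No integer assignment can satisfy these jointly:

  - x > 8: bounds one variable relative to a constant
  - x < 7: bounds one variable relative to a constant

Direct contradiction: the bounds on x require x ≥ 9 and x ≤ 6 simultaneously, which is empty.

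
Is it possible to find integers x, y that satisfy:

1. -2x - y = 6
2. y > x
Yes

Take x = -3, y = 0. Substituting into each constraint:
  (1) -2(-3) + 0 = 6 ✓
  (2) 0 > -3 ✓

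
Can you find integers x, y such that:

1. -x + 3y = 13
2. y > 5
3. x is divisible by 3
No

A contradictory subset is {-x + 3y = 13, x is divisible by 3}. No integer assignment can satisfy these jointly:

  - -x + 3y = 13: is a linear equation tying the variables together
  - x is divisible by 3: restricts x to multiples of 3

Modular obstruction: writing x = 3x', every remaining term of the linear equation is divisible by 3, so the left side is ≡ 0 (mod 3); but the right side 13 ≡ 1 (mod 3). No integers can satisfy it.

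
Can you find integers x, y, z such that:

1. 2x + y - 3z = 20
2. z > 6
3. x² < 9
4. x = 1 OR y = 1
Yes

Take x = 1, y = 39, z = 7. Substituting into each constraint:
  (1) 2(1) + 39 - 3(7) = 20 ✓
  (2) 7 > 6 ✓
  (3) x² = (1)² = 1, and 1 < 9 ✓
  (4) x = 1, target 1 ✓ (first branch holds)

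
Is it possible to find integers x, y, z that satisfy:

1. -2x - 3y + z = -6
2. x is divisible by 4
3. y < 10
Yes

Take x = 0, y = 2, z = 0. Substituting into each constraint:
  (1) -2(0) - 3(2) + 0 = -6 ✓
  (2) 0 = 4 × 0, remainder 0 ✓
  (3) 2 < 10 ✓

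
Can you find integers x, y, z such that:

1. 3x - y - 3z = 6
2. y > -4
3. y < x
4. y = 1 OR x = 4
Yes

Take x = 4, y = 3, z = 1. Substituting into each constraint:
  (1) 3(4) + (-3) - 3(1) = 6 ✓
  (2) 3 > -4 ✓
  (3) 3 < 4 ✓
  (4) x = 4, target 4 ✓ (second branch holds)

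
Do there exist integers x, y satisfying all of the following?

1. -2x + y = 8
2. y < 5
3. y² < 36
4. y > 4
No

A contradictory subset is {y < 5, y > 4}. No integer assignment can satisfy these jointly:

  - y < 5: bounds one variable relative to a constant
  - y > 4: bounds one variable relative to a constant

Direct contradiction: the bounds on y require y ≥ 5 and y ≤ 4 simultaneously, which is empty.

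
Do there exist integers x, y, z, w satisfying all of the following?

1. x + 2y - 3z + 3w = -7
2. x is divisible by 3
Yes

Take x = 0, y = 1, z = 3, w = 0. Substituting into each constraint:
  (1) 0 + 2(1) - 3(3) + 3(0) = -7 ✓
  (2) 0 = 3 × 0, remainder 0 ✓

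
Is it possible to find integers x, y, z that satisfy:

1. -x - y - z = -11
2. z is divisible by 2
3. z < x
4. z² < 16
Yes

Take x = 1, y = 10, z = 0. Substituting into each constraint:
  (1) (-1) + (-10) + 0 = -11 ✓
  (2) 0 = 2 × 0, remainder 0 ✓
  (3) 0 < 1 ✓
  (4) z² = (0)² = 0, and 0 < 16 ✓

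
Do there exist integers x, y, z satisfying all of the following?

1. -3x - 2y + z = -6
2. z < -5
Yes

Take x = 0, y = 0, z = -6. Substituting into each constraint:
  (1) -3(0) - 2(0) + (-6) = -6 ✓
  (2) -6 < -5 ✓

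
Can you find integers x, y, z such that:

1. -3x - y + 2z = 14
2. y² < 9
Yes

Take x = 0, y = 0, z = 7. Substituting into each constraint:
  (1) -3(0) + 0 + 2(7) = 14 ✓
  (2) y² = (0)² = 0, and 0 < 9 ✓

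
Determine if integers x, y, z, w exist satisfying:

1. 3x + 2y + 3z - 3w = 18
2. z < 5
Yes

Take x = 0, y = 0, z = 0, w = -6. Substituting into each constraint:
  (1) 3(0) + 2(0) + 3(0) - 3(-6) = 18 ✓
  (2) 0 < 5 ✓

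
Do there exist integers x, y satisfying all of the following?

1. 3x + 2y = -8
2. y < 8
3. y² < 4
Yes

Take x = -2, y = -1. Substituting into each constraint:
  (1) 3(-2) + 2(-1) = -8 ✓
  (2) -1 < 8 ✓
  (3) y² = (-1)² = 1, and 1 < 4 ✓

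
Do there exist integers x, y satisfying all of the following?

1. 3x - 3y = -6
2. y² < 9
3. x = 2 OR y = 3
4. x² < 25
No

A contradictory subset is {3x - 3y = -6, y² < 9, x = 2 OR y = 3}. No integer assignment can satisfy these jointly:

  - 3x - 3y = -6: is a linear equation tying the variables together
  - y² < 9: restricts y to |y| ≤ 2
  - x = 2 OR y = 3: forces a choice: either x = 2 or y = 3

Split on the disjunction (x = 2 OR y = 3):
  • If x = 2: the equation forces y = 4, but y² < 9 requires |y| ≤ 2.
  • If y = 3: this contradicts y² < 9, which requires |y| ≤ 2.
Both branches are infeasible, so the system has no integer solution.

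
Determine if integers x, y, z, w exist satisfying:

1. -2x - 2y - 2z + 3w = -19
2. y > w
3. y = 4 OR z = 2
Yes

Take x = 6, y = 0, z = 2, w = -1. Substituting into each constraint:
  (1) -2(6) - 2(0) - 2(2) + 3(-1) = -19 ✓
  (2) 0 > -1 ✓
  (3) z = 2, target 2 ✓ (second branch holds)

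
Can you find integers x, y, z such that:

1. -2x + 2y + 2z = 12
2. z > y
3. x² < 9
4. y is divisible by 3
Yes

Take x = 1, y = 3, z = 4. Substituting into each constraint:
  (1) -2(1) + 2(3) + 2(4) = 12 ✓
  (2) 4 > 3 ✓
  (3) x² = (1)² = 1, and 1 < 9 ✓
  (4) 3 = 3 × 1, remainder 0 ✓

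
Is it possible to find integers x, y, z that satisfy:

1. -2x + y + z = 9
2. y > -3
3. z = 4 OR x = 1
Yes

Take x = -2, y = 1, z = 4. Substituting into each constraint:
  (1) -2(-2) + 1 + 4 = 9 ✓
  (2) 1 > -3 ✓
  (3) z = 4, target 4 ✓ (first branch holds)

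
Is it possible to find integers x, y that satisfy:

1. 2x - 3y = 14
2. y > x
Yes

Take x = -17, y = -16. Substituting into each constraint:
  (1) 2(-17) - 3(-16) = 14 ✓
  (2) -16 > -17 ✓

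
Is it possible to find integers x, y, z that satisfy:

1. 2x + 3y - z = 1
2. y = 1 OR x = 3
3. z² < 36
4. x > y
Yes

Take x = 3, y = 0, z = 5. Substituting into each constraint:
  (1) 2(3) + 3(0) + (-5) = 1 ✓
  (2) x = 3, target 3 ✓ (second branch holds)
  (3) z² = (5)² = 25, and 25 < 36 ✓
  (4) 3 > 0 ✓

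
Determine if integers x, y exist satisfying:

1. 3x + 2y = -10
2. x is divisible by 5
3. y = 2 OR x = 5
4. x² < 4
No

A contradictory subset is {3x + 2y = -10, y = 2 OR x = 5, x² < 4}. No integer assignment can satisfy these jointly:

  - 3x + 2y = -10: is a linear equation tying the variables together
  - y = 2 OR x = 5: forces a choice: either y = 2 or x = 5
  - x² < 4: restricts x to |x| ≤ 1

Split on the disjunction (y = 2 OR x = 5):
  • If y = 2: with y = 2, every remaining term of the linear equation is divisible by 3, so the left side is ≡ 0 (mod 3); but the right side -14 ≡ 1 (mod 3). No integers can satisfy it.
  • If x = 5: this contradicts x² < 4, which requires |x| ≤ 1.
Both branches are infeasible, so the system has no integer solution.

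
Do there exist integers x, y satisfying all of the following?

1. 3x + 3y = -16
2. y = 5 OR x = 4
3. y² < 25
No

Even the single constraint (3x + 3y = -16) is infeasible over the integers.

  - 3x + 3y = -16: every term on the left is divisible by 3, so the LHS ≡ 0 (mod 3), but the RHS -16 is not — no integer solution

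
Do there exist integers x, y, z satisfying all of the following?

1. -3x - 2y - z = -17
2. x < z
Yes

Take x = -1, y = 10, z = 0. Substituting into each constraint:
  (1) -3(-1) - 2(10) + 0 = -17 ✓
  (2) -1 < 0 ✓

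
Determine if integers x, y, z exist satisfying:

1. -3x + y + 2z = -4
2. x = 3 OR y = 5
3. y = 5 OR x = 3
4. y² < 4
Yes

Take x = 3, y = -1, z = 3. Substituting into each constraint:
  (1) -3(3) + (-1) + 2(3) = -4 ✓
  (2) x = 3, target 3 ✓ (first branch holds)
  (3) x = 3, target 3 ✓ (second branch holds)
  (4) y² = (-1)² = 1, and 1 < 4 ✓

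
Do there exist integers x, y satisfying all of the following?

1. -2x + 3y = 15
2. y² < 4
Yes

Take x = -9, y = -1. Substituting into each constraint:
  (1) -2(-9) + 3(-1) = 15 ✓
  (2) y² = (-1)² = 1, and 1 < 4 ✓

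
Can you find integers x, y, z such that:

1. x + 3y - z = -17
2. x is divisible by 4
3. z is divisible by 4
Yes

Take x = 0, y = -3, z = 8. Substituting into each constraint:
  (1) 0 + 3(-3) + (-8) = -17 ✓
  (2) 0 = 4 × 0, remainder 0 ✓
  (3) 8 = 4 × 2, remainder 0 ✓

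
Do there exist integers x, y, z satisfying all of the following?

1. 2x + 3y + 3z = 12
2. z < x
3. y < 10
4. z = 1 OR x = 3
Yes

Take x = 3, y = 2, z = 0. Substituting into each constraint:
  (1) 2(3) + 3(2) + 3(0) = 12 ✓
  (2) 0 < 3 ✓
  (3) 2 < 10 ✓
  (4) x = 3, target 3 ✓ (second branch holds)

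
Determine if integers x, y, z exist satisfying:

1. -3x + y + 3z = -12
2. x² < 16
Yes

Take x = 0, y = 0, z = -4. Substituting into each constraint:
  (1) -3(0) + 0 + 3(-4) = -12 ✓
  (2) x² = (0)² = 0, and 0 < 16 ✓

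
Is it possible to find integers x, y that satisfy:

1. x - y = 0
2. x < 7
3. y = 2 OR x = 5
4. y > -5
Yes

Take x = 2, y = 2. Substituting into each constraint:
  (1) 2 + (-2) = 0 ✓
  (2) 2 < 7 ✓
  (3) y = 2, target 2 ✓ (first branch holds)
  (4) 2 > -5 ✓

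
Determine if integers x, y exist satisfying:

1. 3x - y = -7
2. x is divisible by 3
Yes

Take x = 0, y = 7. Substituting into each constraint:
  (1) 3(0) + (-7) = -7 ✓
  (2) 0 = 3 × 0, remainder 0 ✓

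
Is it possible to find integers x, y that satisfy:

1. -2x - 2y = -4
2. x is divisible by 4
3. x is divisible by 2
Yes

Take x = 0, y = 2. Substituting into each constraint:
  (1) -2(0) - 2(2) = -4 ✓
  (2) 0 = 4 × 0, remainder 0 ✓
  (3) 0 = 2 × 0, remainder 0 ✓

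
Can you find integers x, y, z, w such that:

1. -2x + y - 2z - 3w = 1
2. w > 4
Yes

Take x = 0, y = 0, z = -8, w = 5. Substituting into each constraint:
  (1) -2(0) + 0 - 2(-8) - 3(5) = 1 ✓
  (2) 5 > 4 ✓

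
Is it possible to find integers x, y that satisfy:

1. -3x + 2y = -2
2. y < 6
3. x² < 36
Yes

Take x = 0, y = -1. Substituting into each constraint:
  (1) -3(0) + 2(-1) = -2 ✓
  (2) -1 < 6 ✓
  (3) x² = (0)² = 0, and 0 < 36 ✓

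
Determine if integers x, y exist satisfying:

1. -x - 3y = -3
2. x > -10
Yes

Take x = 3, y = 0. Substituting into each constraint:
  (1) (-3) - 3(0) = -3 ✓
  (2) 3 > -10 ✓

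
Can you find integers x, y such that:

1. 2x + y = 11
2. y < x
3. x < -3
No

The full constraint system is jointly infeasible over the integers. Each constraint and what it forces:

  - 2x + y = 11: is a linear equation tying the variables together
  - y < x: bounds one variable relative to another variable
  - x < -3: bounds one variable relative to a constant

Propagating the comparison: y < x and x ≤ -4 give y ≤ -5. Range argument: with x ∈ [−∞, -4], y ∈ [−∞, -5], the left side of the equation is at most -13, but the right side is 11 > -13. No integer solution exists.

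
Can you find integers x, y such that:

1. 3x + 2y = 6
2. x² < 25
Yes

Take x = 2, y = 0. Substituting into each constraint:
  (1) 3(2) + 2(0) = 6 ✓
  (2) x² = (2)² = 4, and 4 < 25 ✓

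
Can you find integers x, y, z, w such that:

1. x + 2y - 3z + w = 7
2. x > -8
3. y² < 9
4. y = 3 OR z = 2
Yes

Take x = 0, y = 2, z = 2, w = 9. Substituting into each constraint:
  (1) 0 + 2(2) - 3(2) + 9 = 7 ✓
  (2) 0 > -8 ✓
  (3) y² = (2)² = 4, and 4 < 9 ✓
  (4) z = 2, target 2 ✓ (second branch holds)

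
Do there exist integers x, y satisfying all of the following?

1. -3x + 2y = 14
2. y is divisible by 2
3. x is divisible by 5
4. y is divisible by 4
Yes

Take x = -10, y = -8. Substituting into each constraint:
  (1) -3(-10) + 2(-8) = 14 ✓
  (2) -8 = 2 × -4, remainder 0 ✓
  (3) -10 = 5 × -2, remainder 0 ✓
  (4) -8 = 4 × -2, remainder 0 ✓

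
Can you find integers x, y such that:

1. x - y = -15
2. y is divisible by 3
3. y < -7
Yes

Take x = -24, y = -9. Substituting into each constraint:
  (1) (-24) + 9 = -15 ✓
  (2) -9 = 3 × -3, remainder 0 ✓
  (3) -9 < -7 ✓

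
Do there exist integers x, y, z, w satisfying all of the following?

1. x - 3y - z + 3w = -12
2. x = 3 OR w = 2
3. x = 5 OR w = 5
Yes

Take x = 5, y = 8, z = -1, w = 2. Substituting into each constraint:
  (1) 5 - 3(8) + 1 + 3(2) = -12 ✓
  (2) w = 2, target 2 ✓ (second branch holds)
  (3) x = 5, target 5 ✓ (first branch holds)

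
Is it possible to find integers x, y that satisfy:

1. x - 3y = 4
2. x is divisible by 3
No

The full constraint system is jointly infeasible over the integers. Each constraint and what it forces:

  - x - 3y = 4: is a linear equation tying the variables together
  - x is divisible by 3: restricts x to multiples of 3

Modular obstruction: writing x = 3x', every remaining term of the linear equation is divisible by 3, so the left side is ≡ 0 (mod 3); but the right side 4 ≡ 1 (mod 3). No integers can satisfy it.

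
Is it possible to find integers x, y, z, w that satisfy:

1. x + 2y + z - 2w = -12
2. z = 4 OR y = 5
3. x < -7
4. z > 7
Yes

Take x = -30, y = 5, z = 8, w = 0. Substituting into each constraint:
  (1) (-30) + 2(5) + 8 - 2(0) = -12 ✓
  (2) y = 5, target 5 ✓ (second branch holds)
  (3) -30 < -7 ✓
  (4) 8 > 7 ✓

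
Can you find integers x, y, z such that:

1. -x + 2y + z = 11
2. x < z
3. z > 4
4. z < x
No

A contradictory subset is {x < z, z < x}. No integer assignment can satisfy these jointly:

  - x < z: bounds one variable relative to another variable
  - z < x: bounds one variable relative to another variable

Direct contradiction: z > x and x > z cannot both hold.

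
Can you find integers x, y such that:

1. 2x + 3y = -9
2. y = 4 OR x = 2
No

The full constraint system is jointly infeasible over the integers. Each constraint and what it forces:

  - 2x + 3y = -9: is a linear equation tying the variables together
  - y = 4 OR x = 2: forces a choice: either y = 4 or x = 2

Split on the disjunction (y = 4 OR x = 2):
  • If y = 4: with y = 4, every remaining term of the linear equation is divisible by 2, so the left side is ≡ 0 (mod 2); but the right side -21 ≡ 1 (mod 2). No integers can satisfy it.
  • If x = 2: with x = 2, every remaining term of the linear equation is divisible by 3, so the left side is ≡ 0 (mod 3); but the right side -13 ≡ 2 (mod 3). No integers can satisfy it.
Both branches are infeasible, so the system has no integer solution.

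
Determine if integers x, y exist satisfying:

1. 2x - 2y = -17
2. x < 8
No

Even the single constraint (2x - 2y = -17) is infeasible over the integers.

  - 2x - 2y = -17: every term on the left is divisible by 2, so the LHS ≡ 0 (mod 2), but the RHS -17 is not — no integer solution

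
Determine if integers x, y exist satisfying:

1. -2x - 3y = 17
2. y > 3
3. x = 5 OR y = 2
No

The full constraint system is jointly infeasible over the integers. Each constraint and what it forces:

  - -2x - 3y = 17: is a linear equation tying the variables together
  - y > 3: bounds one variable relative to a constant
  - x = 5 OR y = 2: forces a choice: either x = 5 or y = 2

Split on the disjunction (x = 5 OR y = 2):
  • If x = 5: the equation forces y = -9, which contradicts the bound y ≥ 4.
  • If y = 2: this contradicts the bound y ≥ 4.
Both branches are infeasible, so the system has no integer solution.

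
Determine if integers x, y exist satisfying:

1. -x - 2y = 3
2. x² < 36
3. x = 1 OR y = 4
Yes

Take x = 1, y = -2. Substituting into each constraint:
  (1) (-1) - 2(-2) = 3 ✓
  (2) x² = (1)² = 1, and 1 < 36 ✓
  (3) x = 1, target 1 ✓ (first branch holds)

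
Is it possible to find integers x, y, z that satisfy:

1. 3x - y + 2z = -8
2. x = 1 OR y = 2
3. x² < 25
Yes

Take x = 0, y = 2, z = -3. Substituting into each constraint:
  (1) 3(0) + (-2) + 2(-3) = -8 ✓
  (2) y = 2, target 2 ✓ (second branch holds)
  (3) x² = (0)² = 0, and 0 < 25 ✓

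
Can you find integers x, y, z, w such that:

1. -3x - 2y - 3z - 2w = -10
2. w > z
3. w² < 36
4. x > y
Yes

Take x = 3, y = 2, z = -1, w = 0. Substituting into each constraint:
  (1) -3(3) - 2(2) - 3(-1) - 2(0) = -10 ✓
  (2) 0 > -1 ✓
  (3) w² = (0)² = 0, and 0 < 36 ✓
  (4) 3 > 2 ✓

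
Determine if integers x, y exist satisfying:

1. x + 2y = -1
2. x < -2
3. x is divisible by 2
No

A contradictory subset is {x + 2y = -1, x is divisible by 2}. No integer assignment can satisfy these jointly:

  - x + 2y = -1: is a linear equation tying the variables together
  - x is divisible by 2: restricts x to multiples of 2

Modular obstruction: writing x = 2x', every remaining term of the linear equation is divisible by 2, so the left side is ≡ 0 (mod 2); but the right side -1 ≡ 1 (mod 2). No integers can satisfy it.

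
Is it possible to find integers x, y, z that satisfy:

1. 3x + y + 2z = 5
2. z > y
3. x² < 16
Yes

Take x = 1, y = 0, z = 1. Substituting into each constraint:
  (1) 3(1) + 0 + 2(1) = 5 ✓
  (2) 1 > 0 ✓
  (3) x² = (1)² = 1, and 1 < 16 ✓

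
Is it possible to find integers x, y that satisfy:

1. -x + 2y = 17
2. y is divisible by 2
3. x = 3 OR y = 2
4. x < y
Yes

Take x = -13, y = 2. Substituting into each constraint:
  (1) 13 + 2(2) = 17 ✓
  (2) 2 = 2 × 1, remainder 0 ✓
  (3) y = 2, target 2 ✓ (second branch holds)
  (4) -13 < 2 ✓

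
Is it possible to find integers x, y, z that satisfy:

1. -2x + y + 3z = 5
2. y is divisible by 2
Yes

Take x = 0, y = 2, z = 1. Substituting into each constraint:
  (1) -2(0) + 2 + 3(1) = 5 ✓
  (2) 2 = 2 × 1, remainder 0 ✓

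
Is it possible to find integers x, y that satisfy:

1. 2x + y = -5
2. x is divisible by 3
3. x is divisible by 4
Yes

Take x = 0, y = -5. Substituting into each constraint:
  (1) 2(0) + (-5) = -5 ✓
  (2) 0 = 3 × 0, remainder 0 ✓
  (3) 0 = 4 × 0, remainder 0 ✓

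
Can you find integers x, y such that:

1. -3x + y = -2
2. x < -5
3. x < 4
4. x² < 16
No

A contradictory subset is {x < -5, x² < 16}. No integer assignment can satisfy these jointly:

  - x < -5: bounds one variable relative to a constant
  - x² < 16: restricts x to |x| ≤ 3

Direct contradiction: the bounds on x require x ≥ -3 and x ≤ -6 simultaneously, which is empty.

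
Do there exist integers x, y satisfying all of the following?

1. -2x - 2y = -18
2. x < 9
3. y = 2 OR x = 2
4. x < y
Yes

Take x = 2, y = 7. Substituting into each constraint:
  (1) -2(2) - 2(7) = -18 ✓
  (2) 2 < 9 ✓
  (3) x = 2, target 2 ✓ (second branch holds)
  (4) 2 < 7 ✓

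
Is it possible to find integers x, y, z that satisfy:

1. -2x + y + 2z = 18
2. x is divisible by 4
Yes

Take x = 0, y = 0, z = 9. Substituting into each constraint:
  (1) -2(0) + 0 + 2(9) = 18 ✓
  (2) 0 = 4 × 0, remainder 0 ✓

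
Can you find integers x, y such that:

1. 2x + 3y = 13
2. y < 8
Yes

Take x = 2, y = 3. Substituting into each constraint:
  (1) 2(2) + 3(3) = 13 ✓
  (2) 3 < 8 ✓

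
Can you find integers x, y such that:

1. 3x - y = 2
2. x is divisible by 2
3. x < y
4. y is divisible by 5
Yes

Take x = 4, y = 10. Substituting into each constraint:
  (1) 3(4) + (-10) = 2 ✓
  (2) 4 = 2 × 2, remainder 0 ✓
  (3) 4 < 10 ✓
  (4) 10 = 5 × 2, remainder 0 ✓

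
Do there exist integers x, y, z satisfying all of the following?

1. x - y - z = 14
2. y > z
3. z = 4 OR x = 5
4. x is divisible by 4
Yes

Take x = 24, y = 6, z = 4. Substituting into each constraint:
  (1) 24 + (-6) + (-4) = 14 ✓
  (2) 6 > 4 ✓
  (3) z = 4, target 4 ✓ (first branch holds)
  (4) 24 = 4 × 6, remainder 0 ✓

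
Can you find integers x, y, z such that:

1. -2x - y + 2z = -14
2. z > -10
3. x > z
Yes

Take x = 1, y = 12, z = 0. Substituting into each constraint:
  (1) -2(1) + (-12) + 2(0) = -14 ✓
  (2) 0 > -10 ✓
  (3) 1 > 0 ✓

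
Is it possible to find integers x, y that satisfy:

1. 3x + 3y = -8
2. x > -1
No

Even the single constraint (3x + 3y = -8) is infeasible over the integers.

  - 3x + 3y = -8: every term on the left is divisible by 3, so the LHS ≡ 0 (mod 3), but the RHS -8 is not — no integer solution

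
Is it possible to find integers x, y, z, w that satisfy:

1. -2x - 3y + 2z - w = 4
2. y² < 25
Yes

Take x = -2, y = 0, z = 0, w = 0. Substituting into each constraint:
  (1) -2(-2) - 3(0) + 2(0) + 0 = 4 ✓
  (2) y² = (0)² = 0, and 0 < 25 ✓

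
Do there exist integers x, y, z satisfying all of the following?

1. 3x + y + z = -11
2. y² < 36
Yes

Take x = -4, y = 0, z = 1. Substituting into each constraint:
  (1) 3(-4) + 0 + 1 = -11 ✓
  (2) y² = (0)² = 0, and 0 < 36 ✓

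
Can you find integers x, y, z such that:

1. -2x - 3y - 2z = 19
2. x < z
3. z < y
Yes

Take x = -11, y = 1, z = 0. Substituting into each constraint:
  (1) -2(-11) - 3(1) - 2(0) = 19 ✓
  (2) -11 < 0 ✓
  (3) 0 < 1 ✓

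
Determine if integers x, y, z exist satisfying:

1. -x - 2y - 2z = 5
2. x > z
Yes

Take x = 1, y = -3, z = 0. Substituting into each constraint:
  (1) (-1) - 2(-3) - 2(0) = 5 ✓
  (2) 1 > 0 ✓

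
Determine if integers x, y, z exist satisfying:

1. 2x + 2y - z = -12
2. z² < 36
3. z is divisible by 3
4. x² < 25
Yes

Take x = 0, y = -6, z = 0. Substituting into each constraint:
  (1) 2(0) + 2(-6) + 0 = -12 ✓
  (2) z² = (0)² = 0, and 0 < 36 ✓
  (3) 0 = 3 × 0, remainder 0 ✓
  (4) x² = (0)² = 0, and 0 < 25 ✓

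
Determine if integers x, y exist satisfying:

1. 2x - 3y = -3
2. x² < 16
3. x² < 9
Yes

Take x = 0, y = 1. Substituting into each constraint:
  (1) 2(0) - 3(1) = -3 ✓
  (2) x² = (0)² = 0, and 0 < 16 ✓
  (3) x² = (0)² = 0, and 0 < 9 ✓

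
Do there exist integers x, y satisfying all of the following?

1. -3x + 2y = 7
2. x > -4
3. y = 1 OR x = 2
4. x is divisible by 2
No

A contradictory subset is {-3x + 2y = 7, y = 1 OR x = 2}. No integer assignment can satisfy these jointly:

  - -3x + 2y = 7: is a linear equation tying the variables together
  - y = 1 OR x = 2: forces a choice: either y = 1 or x = 2

Split on the disjunction (y = 1 OR x = 2):
  • If y = 1: with y = 1, every remaining term of the linear equation is divisible by 3, so the left side is ≡ 0 (mod 3); but the right side 5 ≡ 2 (mod 3). No integers can satisfy it.
  • If x = 2: with x = 2, every remaining term of the linear equation is divisible by 2, so the left side is ≡ 0 (mod 2); but the right side 13 ≡ 1 (mod 2). No integers can satisfy it.
Both branches are infeasible, so the system has no integer solution.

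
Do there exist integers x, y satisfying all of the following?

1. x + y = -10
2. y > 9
Yes

Take x = -20, y = 10. Substituting into each constraint:
  (1) (-20) + 10 = -10 ✓
  (2) 10 > 9 ✓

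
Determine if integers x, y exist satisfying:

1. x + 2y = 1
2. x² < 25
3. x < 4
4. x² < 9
Yes

Take x = 1, y = 0. Substituting into each constraint:
  (1) 1 + 2(0) = 1 ✓
  (2) x² = (1)² = 1, and 1 < 25 ✓
  (3) 1 < 4 ✓
  (4) x² = (1)² = 1, and 1 < 9 ✓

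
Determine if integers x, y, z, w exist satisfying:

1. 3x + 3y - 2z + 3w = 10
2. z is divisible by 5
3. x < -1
Yes

Take x = -2, y = 12, z = 10, w = 0. Substituting into each constraint:
  (1) 3(-2) + 3(12) - 2(10) + 3(0) = 10 ✓
  (2) 10 = 5 × 2, remainder 0 ✓
  (3) -2 < -1 ✓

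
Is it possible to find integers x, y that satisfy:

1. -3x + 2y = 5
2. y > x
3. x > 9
Yes

Take x = 11, y = 19. Substituting into each constraint:
  (1) -3(11) + 2(19) = 5 ✓
  (2) 19 > 11 ✓
  (3) 11 > 9 ✓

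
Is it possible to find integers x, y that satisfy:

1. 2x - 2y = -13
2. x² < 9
No

Even the single constraint (2x - 2y = -13) is infeasible over the integers.

  - 2x - 2y = -13: every term on the left is divisible by 2, so the LHS ≡ 0 (mod 2), but the RHS -13 is not — no integer solution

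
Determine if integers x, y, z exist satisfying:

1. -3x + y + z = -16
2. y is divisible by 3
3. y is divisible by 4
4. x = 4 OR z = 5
Yes

Take x = 4, y = 0, z = -4. Substituting into each constraint:
  (1) -3(4) + 0 + (-4) = -16 ✓
  (2) 0 = 3 × 0, remainder 0 ✓
  (3) 0 = 4 × 0, remainder 0 ✓
  (4) x = 4, target 4 ✓ (first branch holds)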